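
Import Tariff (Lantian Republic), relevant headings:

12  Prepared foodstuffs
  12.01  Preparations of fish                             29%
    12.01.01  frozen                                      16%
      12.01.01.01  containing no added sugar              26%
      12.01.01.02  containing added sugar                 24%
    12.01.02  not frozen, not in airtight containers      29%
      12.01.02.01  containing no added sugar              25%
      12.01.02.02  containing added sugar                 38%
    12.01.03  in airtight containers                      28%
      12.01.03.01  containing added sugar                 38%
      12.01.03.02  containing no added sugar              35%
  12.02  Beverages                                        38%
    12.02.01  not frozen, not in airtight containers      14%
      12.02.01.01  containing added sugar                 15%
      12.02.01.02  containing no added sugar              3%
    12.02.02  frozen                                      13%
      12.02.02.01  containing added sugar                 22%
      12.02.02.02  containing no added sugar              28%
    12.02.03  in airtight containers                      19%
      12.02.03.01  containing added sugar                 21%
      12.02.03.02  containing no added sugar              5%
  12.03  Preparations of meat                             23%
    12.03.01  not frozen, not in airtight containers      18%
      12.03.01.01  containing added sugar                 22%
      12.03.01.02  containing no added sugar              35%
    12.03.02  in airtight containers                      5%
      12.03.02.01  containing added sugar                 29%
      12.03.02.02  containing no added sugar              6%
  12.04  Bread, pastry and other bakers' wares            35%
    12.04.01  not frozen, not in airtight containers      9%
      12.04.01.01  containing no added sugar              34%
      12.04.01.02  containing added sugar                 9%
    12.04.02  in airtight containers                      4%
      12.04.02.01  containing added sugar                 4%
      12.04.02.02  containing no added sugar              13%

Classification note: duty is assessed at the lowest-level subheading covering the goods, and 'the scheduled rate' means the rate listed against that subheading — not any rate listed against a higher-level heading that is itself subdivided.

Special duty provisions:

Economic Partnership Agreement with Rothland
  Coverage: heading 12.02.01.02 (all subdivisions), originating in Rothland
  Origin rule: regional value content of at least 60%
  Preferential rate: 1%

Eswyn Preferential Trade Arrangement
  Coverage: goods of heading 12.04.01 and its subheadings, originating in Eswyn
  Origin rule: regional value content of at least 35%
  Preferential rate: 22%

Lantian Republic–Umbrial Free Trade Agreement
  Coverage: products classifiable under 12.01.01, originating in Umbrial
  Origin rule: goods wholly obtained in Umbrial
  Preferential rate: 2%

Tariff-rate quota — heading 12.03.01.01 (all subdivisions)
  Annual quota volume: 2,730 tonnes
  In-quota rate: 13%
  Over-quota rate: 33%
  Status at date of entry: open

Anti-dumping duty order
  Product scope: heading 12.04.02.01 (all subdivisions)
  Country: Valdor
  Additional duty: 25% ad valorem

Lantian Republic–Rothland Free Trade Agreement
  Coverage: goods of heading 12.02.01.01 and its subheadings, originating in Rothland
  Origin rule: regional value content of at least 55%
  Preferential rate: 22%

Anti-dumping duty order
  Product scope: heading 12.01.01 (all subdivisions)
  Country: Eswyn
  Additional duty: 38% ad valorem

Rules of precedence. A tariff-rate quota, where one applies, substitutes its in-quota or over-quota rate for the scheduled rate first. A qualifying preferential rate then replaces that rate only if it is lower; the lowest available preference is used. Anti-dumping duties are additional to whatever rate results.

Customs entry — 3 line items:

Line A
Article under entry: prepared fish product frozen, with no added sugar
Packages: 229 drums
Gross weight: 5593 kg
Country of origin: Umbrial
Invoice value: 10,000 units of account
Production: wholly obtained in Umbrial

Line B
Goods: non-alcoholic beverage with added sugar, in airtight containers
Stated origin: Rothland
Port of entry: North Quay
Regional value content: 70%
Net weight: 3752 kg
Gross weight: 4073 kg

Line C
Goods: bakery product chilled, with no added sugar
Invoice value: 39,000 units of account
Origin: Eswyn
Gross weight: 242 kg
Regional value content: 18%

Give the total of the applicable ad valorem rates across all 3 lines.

57%

Line A: prepared fish product → 12.01; frozen → 12.01.01; with no added sugar → 12.01.01.01. Scheduled 26%. Umbrial agreement on 12.01.01: wholly obtained → 2% available; preferential 2%. → 2%.
Line B: non-alcoholic beverage → 12.02; in airtight containers → 12.02.03; with added sugar → 12.02.03.01. Scheduled 21%. Rothland agreement on 12.02.01.02: 12.02.03.01 not covered; Rothland agreement on 12.02.01.01: 12.02.03.01 not covered. → 21%.
Line C: bakery product → 12.04; chilled → 12.04.01; with no added sugar → 12.04.01.01. Scheduled 34%. Eswyn agreement on 12.04.01: RVC < 35%. → 34%.
Sum: 2% + 21% + 34% = 57%.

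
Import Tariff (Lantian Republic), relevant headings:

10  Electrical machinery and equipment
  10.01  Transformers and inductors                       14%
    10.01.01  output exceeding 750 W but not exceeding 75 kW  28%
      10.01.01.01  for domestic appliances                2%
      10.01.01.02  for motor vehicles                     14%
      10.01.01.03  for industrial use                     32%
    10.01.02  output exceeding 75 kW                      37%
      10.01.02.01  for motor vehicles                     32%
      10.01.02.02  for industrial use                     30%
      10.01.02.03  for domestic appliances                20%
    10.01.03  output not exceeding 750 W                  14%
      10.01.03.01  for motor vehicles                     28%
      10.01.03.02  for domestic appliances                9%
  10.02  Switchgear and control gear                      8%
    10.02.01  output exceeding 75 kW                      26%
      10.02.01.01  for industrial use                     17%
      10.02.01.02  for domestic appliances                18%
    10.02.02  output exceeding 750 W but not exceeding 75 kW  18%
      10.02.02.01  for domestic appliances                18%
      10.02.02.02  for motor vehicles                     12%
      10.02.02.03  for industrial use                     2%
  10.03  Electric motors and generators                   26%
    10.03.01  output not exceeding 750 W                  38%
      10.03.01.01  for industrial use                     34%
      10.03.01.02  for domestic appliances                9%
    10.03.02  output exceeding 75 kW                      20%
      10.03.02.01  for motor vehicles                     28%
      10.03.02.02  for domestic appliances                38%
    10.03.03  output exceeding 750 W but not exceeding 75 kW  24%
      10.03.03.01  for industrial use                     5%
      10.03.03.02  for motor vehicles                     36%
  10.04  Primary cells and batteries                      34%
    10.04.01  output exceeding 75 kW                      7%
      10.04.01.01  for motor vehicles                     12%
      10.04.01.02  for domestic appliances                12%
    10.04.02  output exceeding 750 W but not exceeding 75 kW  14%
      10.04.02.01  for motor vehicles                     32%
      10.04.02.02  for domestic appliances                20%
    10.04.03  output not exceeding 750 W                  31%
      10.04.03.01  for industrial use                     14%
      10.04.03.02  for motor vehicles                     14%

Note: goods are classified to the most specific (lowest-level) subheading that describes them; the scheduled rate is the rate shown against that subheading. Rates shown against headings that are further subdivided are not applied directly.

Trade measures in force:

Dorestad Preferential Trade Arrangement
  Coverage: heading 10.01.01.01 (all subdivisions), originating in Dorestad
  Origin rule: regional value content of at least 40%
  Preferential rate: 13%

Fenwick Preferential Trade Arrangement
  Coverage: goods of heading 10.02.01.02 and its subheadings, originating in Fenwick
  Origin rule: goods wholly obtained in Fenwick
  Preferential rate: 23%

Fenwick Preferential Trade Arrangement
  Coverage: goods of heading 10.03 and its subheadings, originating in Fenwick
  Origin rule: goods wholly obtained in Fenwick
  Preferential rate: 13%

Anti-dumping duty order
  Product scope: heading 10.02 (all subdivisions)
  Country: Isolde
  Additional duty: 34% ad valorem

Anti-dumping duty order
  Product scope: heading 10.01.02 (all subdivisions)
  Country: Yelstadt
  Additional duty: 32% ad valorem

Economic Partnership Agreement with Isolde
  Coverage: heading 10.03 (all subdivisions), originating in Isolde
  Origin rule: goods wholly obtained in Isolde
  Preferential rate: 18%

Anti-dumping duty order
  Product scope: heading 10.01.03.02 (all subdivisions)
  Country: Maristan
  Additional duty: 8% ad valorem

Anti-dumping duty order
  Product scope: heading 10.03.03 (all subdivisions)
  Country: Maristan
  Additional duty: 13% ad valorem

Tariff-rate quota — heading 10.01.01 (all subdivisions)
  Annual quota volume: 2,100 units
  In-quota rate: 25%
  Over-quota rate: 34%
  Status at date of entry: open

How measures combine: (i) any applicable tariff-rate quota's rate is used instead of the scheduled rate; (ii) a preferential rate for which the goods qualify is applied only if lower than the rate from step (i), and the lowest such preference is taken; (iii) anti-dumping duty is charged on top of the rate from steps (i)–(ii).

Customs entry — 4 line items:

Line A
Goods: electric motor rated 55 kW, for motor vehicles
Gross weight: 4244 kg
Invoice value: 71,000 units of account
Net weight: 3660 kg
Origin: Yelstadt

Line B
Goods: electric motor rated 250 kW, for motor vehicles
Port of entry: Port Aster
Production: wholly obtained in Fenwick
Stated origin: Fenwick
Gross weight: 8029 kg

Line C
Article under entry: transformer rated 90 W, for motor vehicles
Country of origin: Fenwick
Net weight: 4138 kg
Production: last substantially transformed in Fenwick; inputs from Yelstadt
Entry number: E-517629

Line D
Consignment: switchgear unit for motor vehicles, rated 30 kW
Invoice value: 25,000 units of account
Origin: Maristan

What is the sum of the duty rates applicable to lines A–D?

89%

Line A: electric motor → 10.03; rated 55 kW → 10.03.03; for motor vehicles → 10.03.03.02. Scheduled 36%. No special measure applies. → 36%.
Line B: electric motor → 10.03; rated 250 kW → 10.03.02; for motor vehicles → 10.03.02.01. Scheduled 28%. Fenwick agreement on 10.02.01.02: 10.03.02.01 not covered; Fenwick agreement on 10.03: wholly obtained → 13% available; preferential 13%. → 13%.
Line C: transformer → 10.01; rated 90 W → 10.01.03; for motor vehicles → 10.01.03.01. Scheduled 28%. Fenwick agreement on 10.02.01.02: 10.01.03.01 not covered; Fenwick agreement on 10.03: 10.01.03.01 not covered. → 28%.
Line D: switchgear unit → 10.02; rated 30 kW → 10.02.02; for motor vehicles → 10.02.02.02. Scheduled 12%. No special measure applies. → 12%.
Sum: 36% + 13% + 28% + 12% = 89%.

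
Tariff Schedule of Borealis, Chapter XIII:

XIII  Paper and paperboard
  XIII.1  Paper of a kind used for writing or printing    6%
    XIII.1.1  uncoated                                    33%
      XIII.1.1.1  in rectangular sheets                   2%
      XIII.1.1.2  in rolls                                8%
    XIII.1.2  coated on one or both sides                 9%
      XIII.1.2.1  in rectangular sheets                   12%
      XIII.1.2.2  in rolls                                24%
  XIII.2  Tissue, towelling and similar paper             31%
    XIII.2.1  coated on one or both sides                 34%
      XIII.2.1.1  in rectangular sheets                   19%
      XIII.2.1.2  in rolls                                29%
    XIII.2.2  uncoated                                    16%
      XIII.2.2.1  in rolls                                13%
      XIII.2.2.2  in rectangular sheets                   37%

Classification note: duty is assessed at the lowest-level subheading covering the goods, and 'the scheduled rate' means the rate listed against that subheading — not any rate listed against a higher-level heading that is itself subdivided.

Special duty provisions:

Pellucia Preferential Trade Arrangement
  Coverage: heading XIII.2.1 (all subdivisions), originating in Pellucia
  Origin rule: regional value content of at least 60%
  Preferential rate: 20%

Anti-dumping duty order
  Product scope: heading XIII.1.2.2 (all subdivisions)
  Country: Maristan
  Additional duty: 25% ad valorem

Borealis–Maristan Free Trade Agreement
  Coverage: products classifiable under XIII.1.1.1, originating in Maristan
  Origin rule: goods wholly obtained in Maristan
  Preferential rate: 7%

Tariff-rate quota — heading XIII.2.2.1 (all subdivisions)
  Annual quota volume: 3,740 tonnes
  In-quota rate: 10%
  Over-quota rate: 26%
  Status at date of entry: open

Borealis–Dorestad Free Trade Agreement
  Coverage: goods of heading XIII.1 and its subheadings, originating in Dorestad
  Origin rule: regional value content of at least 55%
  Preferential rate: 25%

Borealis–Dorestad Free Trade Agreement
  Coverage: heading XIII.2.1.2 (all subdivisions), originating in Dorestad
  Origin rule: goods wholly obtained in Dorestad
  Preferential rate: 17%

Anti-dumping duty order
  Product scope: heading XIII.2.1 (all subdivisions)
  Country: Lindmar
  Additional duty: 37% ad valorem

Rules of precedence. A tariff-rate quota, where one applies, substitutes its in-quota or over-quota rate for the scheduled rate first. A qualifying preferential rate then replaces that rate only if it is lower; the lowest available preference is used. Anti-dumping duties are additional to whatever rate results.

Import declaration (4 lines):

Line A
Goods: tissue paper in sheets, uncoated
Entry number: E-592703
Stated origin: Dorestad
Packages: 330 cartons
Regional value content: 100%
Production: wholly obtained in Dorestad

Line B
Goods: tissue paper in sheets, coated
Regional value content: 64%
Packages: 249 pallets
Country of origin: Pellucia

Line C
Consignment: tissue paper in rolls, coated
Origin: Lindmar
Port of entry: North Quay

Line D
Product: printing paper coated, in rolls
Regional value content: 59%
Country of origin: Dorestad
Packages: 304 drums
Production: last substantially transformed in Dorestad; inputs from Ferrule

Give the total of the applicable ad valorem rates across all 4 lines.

Line A: tissue paper → XIII.2; uncoated → XIII.2.2; in sheets → XIII.2.2.2. Scheduled 37%. Dorestad agreement on XIII.1: XIII.2.2.2 not covered; Dorestad agreement on XIII.2.1.2: XIII.2.2.2 not covered. → 37%.
Line B: tissue paper → XIII.2; coated → XIII.2.1; in sheets → XIII.2.1.1. Scheduled 19%. Pellucia agreement on XIII.2.1: RVC ≥ 60% → 20% available; preference 20% not lower than 19% → no reduction. → 19%.
Line C: tissue paper → XIII.2; coated → XIII.2.1; in rolls → XIII.2.1.2. Scheduled 29%. anti-dumping (Lindmar, XIII.2.1): +37%; total 29% + 37% = 66%. → 66%.
Line D: printing paper → XIII.1; coated → XIII.1.2; in rolls → XIII.1.2.2. Scheduled 24%. Dorestad agreement on XIII.1: RVC ≥ 55% → 25% available; Dorestad agreement on XIII.2.1.2: XIII.1.2.2 not covered; preference 25% not lower than 24% → no reduction. → 24%.
Sum: 37% + 19% + 66% + 24% = 146%.

146%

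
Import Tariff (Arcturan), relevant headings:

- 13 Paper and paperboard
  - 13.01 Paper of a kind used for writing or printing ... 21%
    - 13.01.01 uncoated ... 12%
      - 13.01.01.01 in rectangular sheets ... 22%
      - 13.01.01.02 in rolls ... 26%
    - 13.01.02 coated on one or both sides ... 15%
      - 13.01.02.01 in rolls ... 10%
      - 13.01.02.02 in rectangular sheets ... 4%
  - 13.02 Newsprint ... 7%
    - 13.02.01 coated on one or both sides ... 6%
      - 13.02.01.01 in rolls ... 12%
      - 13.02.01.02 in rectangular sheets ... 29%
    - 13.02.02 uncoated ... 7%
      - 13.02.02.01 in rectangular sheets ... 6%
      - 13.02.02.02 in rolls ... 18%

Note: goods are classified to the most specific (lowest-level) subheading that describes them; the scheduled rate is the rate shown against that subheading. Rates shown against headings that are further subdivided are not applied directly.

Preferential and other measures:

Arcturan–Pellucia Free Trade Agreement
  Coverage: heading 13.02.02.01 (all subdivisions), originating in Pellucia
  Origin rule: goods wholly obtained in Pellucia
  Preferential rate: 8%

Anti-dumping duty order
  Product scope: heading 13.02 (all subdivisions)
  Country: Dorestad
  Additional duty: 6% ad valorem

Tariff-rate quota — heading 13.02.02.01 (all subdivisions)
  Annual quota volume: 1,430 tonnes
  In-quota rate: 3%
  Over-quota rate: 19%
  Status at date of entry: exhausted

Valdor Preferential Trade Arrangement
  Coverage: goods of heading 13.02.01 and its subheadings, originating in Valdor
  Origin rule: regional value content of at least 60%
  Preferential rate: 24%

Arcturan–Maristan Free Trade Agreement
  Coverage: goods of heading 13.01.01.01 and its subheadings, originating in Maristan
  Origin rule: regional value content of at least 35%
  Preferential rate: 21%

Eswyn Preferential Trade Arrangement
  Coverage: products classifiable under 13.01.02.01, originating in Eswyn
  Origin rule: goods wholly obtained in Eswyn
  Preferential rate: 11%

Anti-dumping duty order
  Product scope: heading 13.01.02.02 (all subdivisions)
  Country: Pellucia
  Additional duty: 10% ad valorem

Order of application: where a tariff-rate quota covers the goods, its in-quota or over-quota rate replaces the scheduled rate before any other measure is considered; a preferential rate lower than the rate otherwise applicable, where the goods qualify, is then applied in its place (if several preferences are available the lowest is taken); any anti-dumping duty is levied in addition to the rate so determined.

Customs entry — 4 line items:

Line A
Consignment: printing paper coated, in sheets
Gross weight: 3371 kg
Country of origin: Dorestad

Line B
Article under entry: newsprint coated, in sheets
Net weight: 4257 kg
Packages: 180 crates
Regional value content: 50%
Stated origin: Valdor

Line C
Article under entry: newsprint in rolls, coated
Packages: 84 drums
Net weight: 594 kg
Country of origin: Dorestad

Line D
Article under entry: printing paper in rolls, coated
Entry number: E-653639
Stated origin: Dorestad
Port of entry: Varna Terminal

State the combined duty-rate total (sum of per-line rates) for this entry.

61%

Line A: printing paper → 13.01; coated → 13.01.02; in sheets → 13.01.02.02. Scheduled 4%. No special measure applies. → 4%.
Line B: newsprint → 13.02; coated → 13.02.01; in sheets → 13.02.01.02. Scheduled 29%. Valdor agreement on 13.02.01: RVC < 60%. → 29%.
Line C: newsprint → 13.02; coated → 13.02.01; in rolls → 13.02.01.01. Scheduled 12%. anti-dumping (Dorestad, 13.02): +6%; total 12% + 6% = 18%. → 18%.
Line D: printing paper → 13.01; coated → 13.01.02; in rolls → 13.01.02.01. Scheduled 10%. No special measure applies. → 10%.
Sum: 4% + 29% + 18% + 10% = 61%.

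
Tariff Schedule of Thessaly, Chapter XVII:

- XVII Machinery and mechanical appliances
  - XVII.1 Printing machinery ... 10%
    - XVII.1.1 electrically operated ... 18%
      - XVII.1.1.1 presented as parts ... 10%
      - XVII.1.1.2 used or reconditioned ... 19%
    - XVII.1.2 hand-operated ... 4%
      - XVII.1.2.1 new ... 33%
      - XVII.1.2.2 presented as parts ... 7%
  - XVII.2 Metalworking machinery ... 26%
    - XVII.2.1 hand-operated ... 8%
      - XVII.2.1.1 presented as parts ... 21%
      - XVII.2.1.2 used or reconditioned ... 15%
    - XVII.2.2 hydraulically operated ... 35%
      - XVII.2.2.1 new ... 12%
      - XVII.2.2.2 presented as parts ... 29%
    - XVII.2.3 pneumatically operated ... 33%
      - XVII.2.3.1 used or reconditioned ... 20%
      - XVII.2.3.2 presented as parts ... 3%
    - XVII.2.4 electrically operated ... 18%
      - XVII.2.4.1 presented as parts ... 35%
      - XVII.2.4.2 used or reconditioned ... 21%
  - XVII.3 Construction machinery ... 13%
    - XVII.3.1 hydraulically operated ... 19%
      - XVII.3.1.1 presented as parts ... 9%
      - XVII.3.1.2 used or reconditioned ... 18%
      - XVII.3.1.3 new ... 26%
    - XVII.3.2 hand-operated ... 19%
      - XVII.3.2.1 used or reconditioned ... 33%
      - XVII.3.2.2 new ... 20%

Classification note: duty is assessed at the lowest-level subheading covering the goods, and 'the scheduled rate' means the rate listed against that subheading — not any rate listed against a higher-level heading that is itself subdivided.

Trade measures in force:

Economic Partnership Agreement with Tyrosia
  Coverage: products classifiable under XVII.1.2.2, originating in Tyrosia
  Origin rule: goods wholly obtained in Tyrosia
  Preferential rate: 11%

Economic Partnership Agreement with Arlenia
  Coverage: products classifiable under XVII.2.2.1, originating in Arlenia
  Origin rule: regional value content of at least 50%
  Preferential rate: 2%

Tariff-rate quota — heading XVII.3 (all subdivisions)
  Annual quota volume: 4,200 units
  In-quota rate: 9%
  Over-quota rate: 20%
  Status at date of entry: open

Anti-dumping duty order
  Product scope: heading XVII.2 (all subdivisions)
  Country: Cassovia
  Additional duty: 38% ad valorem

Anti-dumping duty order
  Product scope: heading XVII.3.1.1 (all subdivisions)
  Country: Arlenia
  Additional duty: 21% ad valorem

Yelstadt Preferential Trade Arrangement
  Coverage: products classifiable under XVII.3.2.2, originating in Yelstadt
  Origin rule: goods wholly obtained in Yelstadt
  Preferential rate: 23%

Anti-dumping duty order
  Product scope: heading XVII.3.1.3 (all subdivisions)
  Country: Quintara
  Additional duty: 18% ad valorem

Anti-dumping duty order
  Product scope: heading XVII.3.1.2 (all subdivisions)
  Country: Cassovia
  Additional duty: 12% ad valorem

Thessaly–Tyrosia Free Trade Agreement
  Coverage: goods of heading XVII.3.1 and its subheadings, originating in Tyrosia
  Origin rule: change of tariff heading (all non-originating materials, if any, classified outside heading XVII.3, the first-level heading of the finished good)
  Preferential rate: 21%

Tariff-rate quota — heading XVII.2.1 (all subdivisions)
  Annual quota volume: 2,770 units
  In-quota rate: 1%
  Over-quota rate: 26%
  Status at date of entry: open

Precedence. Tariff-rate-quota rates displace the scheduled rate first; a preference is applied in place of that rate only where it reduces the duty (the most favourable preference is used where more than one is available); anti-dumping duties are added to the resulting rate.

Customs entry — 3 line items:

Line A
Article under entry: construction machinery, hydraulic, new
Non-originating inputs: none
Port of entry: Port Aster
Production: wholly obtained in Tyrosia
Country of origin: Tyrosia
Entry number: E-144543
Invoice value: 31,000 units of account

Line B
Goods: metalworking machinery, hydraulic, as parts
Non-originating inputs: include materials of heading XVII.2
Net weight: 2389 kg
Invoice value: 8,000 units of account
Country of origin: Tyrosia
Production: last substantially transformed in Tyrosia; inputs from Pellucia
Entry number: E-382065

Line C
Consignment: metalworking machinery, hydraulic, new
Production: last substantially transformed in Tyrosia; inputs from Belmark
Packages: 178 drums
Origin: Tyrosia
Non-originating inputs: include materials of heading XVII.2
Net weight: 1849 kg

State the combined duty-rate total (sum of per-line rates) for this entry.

Line A: construction → XVII.3; hydraulic → XVII.3.1; new → XVII.3.1.3. Scheduled 26%. quota on XVII.3 open → in-quota 9%; Tyrosia agreement on XVII.1.2.2: XVII.3.1.3 not covered; Tyrosia agreement on XVII.3.1: CTH met → 21% available; preference 21% not lower than 9% → no reduction. → 9%.
Line B: metalworking → XVII.2; hydraulic → XVII.2.2; as parts → XVII.2.2.2. Scheduled 29%. Tyrosia agreement on XVII.1.2.2: XVII.2.2.2 not covered; Tyrosia agreement on XVII.3.1: XVII.2.2.2 not covered. → 29%.
Line C: metalworking → XVII.2; hydraulic → XVII.2.2; new → XVII.2.2.1. Scheduled 12%. Tyrosia agreement on XVII.1.2.2: XVII.2.2.1 not covered; Tyrosia agreement on XVII.3.1: XVII.2.2.1 not covered. → 12%.
Sum: 9% + 29% + 12% = 50%.

50%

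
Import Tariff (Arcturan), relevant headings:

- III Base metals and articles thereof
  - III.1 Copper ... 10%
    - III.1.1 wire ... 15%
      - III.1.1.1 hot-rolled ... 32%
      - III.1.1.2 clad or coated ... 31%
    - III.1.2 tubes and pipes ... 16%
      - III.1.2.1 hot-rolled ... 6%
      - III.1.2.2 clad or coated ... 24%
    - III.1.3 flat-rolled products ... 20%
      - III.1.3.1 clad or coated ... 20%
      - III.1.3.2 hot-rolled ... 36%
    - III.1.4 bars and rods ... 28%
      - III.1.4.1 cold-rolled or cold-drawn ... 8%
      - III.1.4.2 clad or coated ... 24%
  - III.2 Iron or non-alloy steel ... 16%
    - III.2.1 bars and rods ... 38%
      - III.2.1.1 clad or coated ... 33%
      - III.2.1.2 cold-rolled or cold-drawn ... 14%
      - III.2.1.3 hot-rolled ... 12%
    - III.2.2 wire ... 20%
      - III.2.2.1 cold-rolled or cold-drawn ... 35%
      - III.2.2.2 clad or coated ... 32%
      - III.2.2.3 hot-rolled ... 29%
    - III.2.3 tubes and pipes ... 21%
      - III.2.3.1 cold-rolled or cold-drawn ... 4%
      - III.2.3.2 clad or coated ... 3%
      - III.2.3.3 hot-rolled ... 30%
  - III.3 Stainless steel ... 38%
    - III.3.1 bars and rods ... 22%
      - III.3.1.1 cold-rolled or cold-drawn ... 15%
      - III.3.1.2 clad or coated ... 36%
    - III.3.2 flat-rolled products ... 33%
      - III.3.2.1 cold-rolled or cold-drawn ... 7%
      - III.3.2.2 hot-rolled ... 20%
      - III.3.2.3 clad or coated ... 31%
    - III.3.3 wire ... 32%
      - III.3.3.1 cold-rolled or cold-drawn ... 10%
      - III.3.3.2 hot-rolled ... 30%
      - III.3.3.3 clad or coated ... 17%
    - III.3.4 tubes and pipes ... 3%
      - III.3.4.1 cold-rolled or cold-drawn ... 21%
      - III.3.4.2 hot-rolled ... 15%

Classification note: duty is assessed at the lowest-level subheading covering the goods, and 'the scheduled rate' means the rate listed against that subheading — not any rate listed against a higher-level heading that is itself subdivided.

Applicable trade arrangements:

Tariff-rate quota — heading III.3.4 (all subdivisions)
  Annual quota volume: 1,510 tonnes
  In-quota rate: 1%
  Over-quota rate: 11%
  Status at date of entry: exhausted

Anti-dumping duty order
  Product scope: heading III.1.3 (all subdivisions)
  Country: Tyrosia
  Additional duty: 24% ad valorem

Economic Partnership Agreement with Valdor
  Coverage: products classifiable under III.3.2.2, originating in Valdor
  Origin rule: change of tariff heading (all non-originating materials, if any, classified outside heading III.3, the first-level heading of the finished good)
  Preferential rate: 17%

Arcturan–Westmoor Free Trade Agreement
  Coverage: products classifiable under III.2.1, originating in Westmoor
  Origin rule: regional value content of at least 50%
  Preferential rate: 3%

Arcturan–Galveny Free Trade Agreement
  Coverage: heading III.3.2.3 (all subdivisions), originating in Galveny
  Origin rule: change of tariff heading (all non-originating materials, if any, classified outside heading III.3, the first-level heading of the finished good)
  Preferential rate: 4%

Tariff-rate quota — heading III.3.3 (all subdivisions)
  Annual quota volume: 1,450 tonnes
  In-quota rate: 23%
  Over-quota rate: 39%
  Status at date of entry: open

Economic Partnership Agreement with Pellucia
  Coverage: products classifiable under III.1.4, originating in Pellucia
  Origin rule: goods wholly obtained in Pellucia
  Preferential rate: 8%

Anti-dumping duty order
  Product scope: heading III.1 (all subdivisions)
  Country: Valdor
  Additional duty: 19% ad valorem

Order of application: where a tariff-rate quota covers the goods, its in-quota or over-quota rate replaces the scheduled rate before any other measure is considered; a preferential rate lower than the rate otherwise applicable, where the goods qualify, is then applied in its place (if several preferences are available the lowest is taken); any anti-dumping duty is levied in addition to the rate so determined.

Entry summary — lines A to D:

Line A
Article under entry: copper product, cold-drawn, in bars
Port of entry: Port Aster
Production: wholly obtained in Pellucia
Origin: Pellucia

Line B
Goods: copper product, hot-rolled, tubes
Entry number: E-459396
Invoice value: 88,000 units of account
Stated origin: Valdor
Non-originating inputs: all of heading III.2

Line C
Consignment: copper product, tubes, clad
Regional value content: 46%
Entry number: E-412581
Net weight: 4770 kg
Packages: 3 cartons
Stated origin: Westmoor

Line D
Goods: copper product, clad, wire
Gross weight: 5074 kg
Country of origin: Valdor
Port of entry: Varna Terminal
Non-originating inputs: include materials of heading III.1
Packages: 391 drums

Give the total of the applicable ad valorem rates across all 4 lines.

Line A: copper → III.1; in bars → III.1.4; cold-drawn → III.1.4.1. Scheduled 8%. Pellucia agreement on III.1.4: wholly obtained → 8% available; preference 8% not lower than 8% → no reduction. → 8%.
Line B: copper → III.1; tubes → III.1.2; hot-rolled → III.1.2.1. Scheduled 6%. Valdor agreement on III.3.2.2: III.1.2.1 not covered; anti-dumping (Valdor, III.1): +19%; total 6% + 19% = 25%. → 25%.
Line C: copper → III.1; tubes → III.1.2; clad → III.1.2.2. Scheduled 24%. Westmoor agreement on III.2.1: III.1.2.2 not covered. → 24%.
Line D: copper → III.1; wire → III.1.1; clad → III.1.1.2. Scheduled 31%. Valdor agreement on III.3.2.2: III.1.1.2 not covered; anti-dumping (Valdor, III.1): +19%; total 31% + 19% = 50%. → 50%.
Sum: 8% + 25% + 24% + 50% = 107%.

107%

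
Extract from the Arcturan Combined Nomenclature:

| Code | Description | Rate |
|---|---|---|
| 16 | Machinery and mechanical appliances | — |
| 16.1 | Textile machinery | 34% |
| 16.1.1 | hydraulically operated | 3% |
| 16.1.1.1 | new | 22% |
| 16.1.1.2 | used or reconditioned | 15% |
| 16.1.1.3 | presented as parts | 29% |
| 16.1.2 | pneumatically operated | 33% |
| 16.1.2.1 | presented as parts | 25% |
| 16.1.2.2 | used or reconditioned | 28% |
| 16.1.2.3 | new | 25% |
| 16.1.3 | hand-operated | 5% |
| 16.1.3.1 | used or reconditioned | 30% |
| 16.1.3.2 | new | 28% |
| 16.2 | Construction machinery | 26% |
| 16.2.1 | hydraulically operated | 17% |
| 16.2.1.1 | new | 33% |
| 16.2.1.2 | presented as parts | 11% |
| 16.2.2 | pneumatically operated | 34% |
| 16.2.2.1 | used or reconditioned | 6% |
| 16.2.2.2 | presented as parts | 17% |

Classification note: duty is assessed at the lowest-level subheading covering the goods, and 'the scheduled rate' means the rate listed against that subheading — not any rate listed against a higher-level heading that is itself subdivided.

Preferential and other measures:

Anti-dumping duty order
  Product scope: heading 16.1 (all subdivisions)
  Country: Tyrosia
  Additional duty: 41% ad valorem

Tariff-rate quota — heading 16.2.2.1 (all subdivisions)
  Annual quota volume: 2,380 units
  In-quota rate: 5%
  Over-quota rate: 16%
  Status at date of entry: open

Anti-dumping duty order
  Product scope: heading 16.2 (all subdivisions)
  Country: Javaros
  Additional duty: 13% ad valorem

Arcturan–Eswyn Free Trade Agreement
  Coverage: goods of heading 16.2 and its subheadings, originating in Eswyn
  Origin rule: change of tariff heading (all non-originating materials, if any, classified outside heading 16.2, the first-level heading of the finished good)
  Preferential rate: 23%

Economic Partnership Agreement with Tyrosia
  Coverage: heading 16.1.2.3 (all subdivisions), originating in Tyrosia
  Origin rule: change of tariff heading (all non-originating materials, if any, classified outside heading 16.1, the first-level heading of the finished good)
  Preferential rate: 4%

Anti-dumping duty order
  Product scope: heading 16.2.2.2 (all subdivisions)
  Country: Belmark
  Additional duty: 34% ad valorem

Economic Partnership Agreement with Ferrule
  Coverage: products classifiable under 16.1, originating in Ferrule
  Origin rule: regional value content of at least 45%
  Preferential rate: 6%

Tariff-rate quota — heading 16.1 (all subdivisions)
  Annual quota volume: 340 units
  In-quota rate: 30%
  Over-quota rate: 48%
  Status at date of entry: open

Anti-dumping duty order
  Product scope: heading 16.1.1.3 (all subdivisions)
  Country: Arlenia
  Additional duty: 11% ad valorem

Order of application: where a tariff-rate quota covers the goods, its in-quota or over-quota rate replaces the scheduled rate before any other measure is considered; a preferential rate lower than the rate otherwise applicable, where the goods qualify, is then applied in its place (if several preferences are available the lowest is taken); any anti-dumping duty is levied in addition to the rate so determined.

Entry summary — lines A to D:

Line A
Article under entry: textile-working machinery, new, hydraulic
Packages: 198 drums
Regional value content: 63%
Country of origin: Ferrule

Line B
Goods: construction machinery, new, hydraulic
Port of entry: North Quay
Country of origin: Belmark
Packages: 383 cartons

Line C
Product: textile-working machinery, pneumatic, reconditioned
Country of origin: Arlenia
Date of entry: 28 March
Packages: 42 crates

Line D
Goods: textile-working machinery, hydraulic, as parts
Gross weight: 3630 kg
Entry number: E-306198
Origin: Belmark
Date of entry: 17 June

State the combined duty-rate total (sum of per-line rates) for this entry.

Line A: textile-working → 16.1; hydraulic → 16.1.1; new → 16.1.1.1. Scheduled 22%. quota on 16.1 open → in-quota 30%; Ferrule agreement on 16.1: RVC ≥ 45% → 6% available; preferential 6%. → 6%.
Line B: construction → 16.2; hydraulic → 16.2.1; new → 16.2.1.1. Scheduled 33%. No special measure applies. → 33%.
Line C: textile-working → 16.1; pneumatic → 16.1.2; reconditioned → 16.1.2.2. Scheduled 28%. quota on 16.1 open → in-quota 30%. → 30%.
Line D: textile-working → 16.1; hydraulic → 16.1.1; as parts → 16.1.1.3. Scheduled 29%. quota on 16.1 open → in-quota 30%. → 30%.
Sum: 6% + 33% + 30% + 30% = 99%.

99%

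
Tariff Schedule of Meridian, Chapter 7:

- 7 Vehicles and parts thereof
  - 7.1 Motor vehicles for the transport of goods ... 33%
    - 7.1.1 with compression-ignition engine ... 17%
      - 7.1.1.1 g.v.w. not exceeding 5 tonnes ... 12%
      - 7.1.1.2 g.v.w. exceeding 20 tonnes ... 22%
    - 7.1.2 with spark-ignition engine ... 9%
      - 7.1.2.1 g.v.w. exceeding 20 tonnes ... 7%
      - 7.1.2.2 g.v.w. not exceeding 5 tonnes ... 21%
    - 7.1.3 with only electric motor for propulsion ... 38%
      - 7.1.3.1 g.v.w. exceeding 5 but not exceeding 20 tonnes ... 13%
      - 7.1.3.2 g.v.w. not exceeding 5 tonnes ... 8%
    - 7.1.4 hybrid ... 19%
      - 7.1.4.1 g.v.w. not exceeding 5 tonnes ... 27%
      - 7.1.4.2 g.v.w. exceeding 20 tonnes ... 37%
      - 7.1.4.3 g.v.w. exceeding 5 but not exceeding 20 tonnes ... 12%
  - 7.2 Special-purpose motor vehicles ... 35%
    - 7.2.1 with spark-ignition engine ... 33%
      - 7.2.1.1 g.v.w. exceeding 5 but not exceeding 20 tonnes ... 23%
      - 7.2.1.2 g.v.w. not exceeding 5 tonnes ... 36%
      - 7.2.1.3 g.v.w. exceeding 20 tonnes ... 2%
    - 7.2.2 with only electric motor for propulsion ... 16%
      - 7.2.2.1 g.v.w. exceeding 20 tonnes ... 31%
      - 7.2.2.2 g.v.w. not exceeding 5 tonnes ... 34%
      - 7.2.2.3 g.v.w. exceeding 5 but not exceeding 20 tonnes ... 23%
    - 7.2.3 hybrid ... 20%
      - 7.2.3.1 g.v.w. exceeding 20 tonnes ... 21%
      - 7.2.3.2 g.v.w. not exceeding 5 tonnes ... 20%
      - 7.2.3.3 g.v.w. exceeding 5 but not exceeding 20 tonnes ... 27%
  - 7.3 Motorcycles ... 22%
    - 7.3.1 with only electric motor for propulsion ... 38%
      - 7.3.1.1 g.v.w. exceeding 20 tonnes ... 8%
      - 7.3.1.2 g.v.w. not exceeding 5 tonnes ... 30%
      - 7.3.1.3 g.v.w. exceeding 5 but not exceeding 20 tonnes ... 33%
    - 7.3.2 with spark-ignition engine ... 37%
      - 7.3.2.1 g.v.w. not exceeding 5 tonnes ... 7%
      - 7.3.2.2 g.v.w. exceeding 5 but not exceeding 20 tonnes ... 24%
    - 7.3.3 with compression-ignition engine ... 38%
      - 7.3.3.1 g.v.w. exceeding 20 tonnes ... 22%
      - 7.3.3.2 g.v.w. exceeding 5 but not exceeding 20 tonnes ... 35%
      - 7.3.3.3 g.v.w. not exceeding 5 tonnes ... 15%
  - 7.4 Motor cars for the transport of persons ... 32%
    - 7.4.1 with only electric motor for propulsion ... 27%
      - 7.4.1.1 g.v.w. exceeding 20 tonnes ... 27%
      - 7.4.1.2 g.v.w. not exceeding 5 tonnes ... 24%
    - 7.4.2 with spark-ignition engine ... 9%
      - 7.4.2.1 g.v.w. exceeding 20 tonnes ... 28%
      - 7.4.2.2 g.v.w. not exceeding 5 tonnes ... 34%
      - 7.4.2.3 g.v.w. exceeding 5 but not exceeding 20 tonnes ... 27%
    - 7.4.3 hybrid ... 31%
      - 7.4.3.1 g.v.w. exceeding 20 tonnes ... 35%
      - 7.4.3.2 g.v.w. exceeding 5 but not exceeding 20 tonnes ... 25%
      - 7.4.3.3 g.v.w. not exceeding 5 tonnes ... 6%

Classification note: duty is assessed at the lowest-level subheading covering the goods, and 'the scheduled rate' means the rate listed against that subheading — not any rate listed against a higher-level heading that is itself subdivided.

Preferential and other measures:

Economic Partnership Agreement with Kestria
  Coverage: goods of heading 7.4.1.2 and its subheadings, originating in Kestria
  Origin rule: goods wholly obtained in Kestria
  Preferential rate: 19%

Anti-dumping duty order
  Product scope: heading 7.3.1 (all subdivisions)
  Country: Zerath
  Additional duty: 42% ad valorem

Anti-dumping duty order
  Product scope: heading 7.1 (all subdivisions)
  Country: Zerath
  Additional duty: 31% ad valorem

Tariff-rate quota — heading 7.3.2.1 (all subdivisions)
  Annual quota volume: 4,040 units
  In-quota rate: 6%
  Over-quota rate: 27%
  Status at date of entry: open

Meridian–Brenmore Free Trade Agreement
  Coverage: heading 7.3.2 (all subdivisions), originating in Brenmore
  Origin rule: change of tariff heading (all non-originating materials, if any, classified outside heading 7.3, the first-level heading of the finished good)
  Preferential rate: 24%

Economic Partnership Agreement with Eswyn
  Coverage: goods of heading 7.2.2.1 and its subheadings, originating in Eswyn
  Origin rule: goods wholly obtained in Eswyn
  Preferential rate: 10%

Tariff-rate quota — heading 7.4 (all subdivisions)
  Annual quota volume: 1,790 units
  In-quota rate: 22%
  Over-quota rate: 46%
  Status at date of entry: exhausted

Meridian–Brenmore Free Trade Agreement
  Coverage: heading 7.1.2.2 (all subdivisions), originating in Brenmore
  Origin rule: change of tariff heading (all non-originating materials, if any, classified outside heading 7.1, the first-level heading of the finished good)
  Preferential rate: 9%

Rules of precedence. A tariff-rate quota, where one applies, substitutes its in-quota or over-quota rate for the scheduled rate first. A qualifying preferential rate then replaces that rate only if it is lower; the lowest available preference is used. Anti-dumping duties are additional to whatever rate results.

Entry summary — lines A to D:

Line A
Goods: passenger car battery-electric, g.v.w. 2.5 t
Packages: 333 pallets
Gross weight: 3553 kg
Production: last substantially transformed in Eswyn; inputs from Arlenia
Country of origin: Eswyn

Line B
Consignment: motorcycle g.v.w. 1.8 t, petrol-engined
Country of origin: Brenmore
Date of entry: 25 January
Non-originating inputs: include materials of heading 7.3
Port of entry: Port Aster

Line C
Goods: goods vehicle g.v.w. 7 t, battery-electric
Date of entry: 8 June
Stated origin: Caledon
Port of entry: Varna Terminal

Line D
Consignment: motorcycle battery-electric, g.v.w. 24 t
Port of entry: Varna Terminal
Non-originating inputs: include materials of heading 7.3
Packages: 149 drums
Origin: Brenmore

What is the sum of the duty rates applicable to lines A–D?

Line A: passenger car → 7.4; battery-electric → 7.4.1; g.v.w. 2.5 t → 7.4.1.2. Scheduled 24%. quota on 7.4 exhausted → over-quota 46%; Eswyn agreement on 7.2.2.1: 7.4.1.2 not covered. → 46%.
Line B: motorcycle → 7.3; petrol-engined → 7.3.2; g.v.w. 1.8 t → 7.3.2.1. Scheduled 7%. quota on 7.3.2.1 open → in-quota 6%; Brenmore agreement on 7.3.2: CTH not met; Brenmore agreement on 7.1.2.2: 7.3.2.1 not covered. → 6%.
Line C: goods vehicle → 7.1; battery-electric → 7.1.3; g.v.w. 7 t → 7.1.3.1. Scheduled 13%. No special measure applies. → 13%.
Line D: motorcycle → 7.3; battery-electric → 7.3.1; g.v.w. 24 t → 7.3.1.1. Scheduled 8%. Brenmore agreement on 7.3.2: 7.3.1.1 not covered; Brenmore agreement on 7.1.2.2: 7.3.1.1 not covered. → 8%.
Sum: 46% + 6% + 13% + 8% = 73%.

73%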